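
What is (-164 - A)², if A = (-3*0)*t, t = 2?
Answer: 26896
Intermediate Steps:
A = 0 (A = -3*0*2 = 0*2 = 0)
(-164 - A)² = (-164 - 1*0)² = (-164 + 0)² = (-164)² = 26896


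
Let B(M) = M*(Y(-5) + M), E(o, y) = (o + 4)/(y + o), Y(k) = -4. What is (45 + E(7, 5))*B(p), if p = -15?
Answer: 52345/4 ≈ 13086.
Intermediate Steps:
E(o, y) = (4 + o)/(o + y)
B(M) = M*(-4 + M)
(45 + E(7, 5))*B(p) = (45 + (4 + 7)/(7 + 5))*(-15*(-4 - 15)) = (45 + 11/12)*(-15*(-19)) = (45 + (1/12)*11)*285 = (45 + 11/12)*285 = (551/12)*285 = 52345/4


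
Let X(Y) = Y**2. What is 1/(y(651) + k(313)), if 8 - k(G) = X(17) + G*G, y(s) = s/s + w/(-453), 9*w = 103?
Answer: -4077/400561276 ≈ -1.0178e-5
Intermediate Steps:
w = 103/9 (w = (1/9)*103 = 103/9 ≈ 11.444)
y(s) = 3974/4077 (y(s) = s/s + (103/9)/(-453) = 1 + (103/9)*(-1/453) = 1 - 103/4077 = 3974/4077)
k(G) = -281 - G**2 (k(G) = 8 - (17**2 + G*G) = 8 - (289 + G**2) = 8 + (-289 - G**2) = -281 - G**2)
1/(y(651) + k(313)) = 1/(3974/4077 + (-281 - 1*313**2)) = 1/(3974/4077 + (-281 - 1*97969)) = 1/(3974/4077 + (-281 - 97969)) = 1/(3974/4077 - 98250) = 1/(-400561276/4077) = -4077/400561276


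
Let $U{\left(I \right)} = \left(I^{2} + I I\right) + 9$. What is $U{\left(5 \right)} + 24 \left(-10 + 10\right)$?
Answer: $59$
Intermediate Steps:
$U{\left(I \right)} = 9 + 2 I^{2}$ ($U{\left(I \right)} = \left(I^{2} + I^{2}\right) + 9 = 2 I^{2} + 9 = 9 + 2 I^{2}$)
$U{\left(5 \right)} + 24 \left(-10 + 10\right) = \left(9 + 2 \cdot 5^{2}\right) + 24 \left(-10 + 10\right) = \left(9 + 2 \cdot 25\right) + 24 \cdot 0 = \left(9 + 50\right) + 0 = 59 + 0 = 59$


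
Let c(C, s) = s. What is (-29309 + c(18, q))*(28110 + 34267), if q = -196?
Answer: -1840433385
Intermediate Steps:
(-29309 + c(18, q))*(28110 + 34267) = (-29309 - 196)*(28110 + 34267) = -29505*62377 = -1840433385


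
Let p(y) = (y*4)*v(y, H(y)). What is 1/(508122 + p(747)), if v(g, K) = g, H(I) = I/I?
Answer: 1/2740158 ≈ 3.6494e-7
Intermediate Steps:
H(I) = 1
p(y) = 4*y**2 (p(y) = (y*4)*y = (4*y)*y = 4*y**2)
1/(508122 + p(747)) = 1/(508122 + 4*747**2) = 1/(508122 + 4*558009) = 1/(508122 + 2232036) = 1/2740158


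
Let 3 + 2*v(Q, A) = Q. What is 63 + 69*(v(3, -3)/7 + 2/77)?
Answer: 4989/77 ≈ 64.792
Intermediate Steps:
v(Q, A) = -3/2 + Q/2
63 + 69*(v(3, -3)/7 + 2/77) = 63 + 69*((-3/2 + (1/2)*3)/7 + 2/77) = 63 + 69*((-3/2 + 3/2)*(1/7) + 2*(1/77)) = 63 + 69*(0*(1/7) + 2/77) = 63 + 69*(0 + 2/77) = 63 + 69*(2/77) = 63 + 138/77 = 4989/77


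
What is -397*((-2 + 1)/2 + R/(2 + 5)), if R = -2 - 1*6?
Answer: 9131/14 ≈ 652.21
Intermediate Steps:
R = -8 (R = -2 - 6 = -8)
-397*((-2 + 1)/2 + R/(2 + 5)) = -397*((-2 + 1)/2 - 8/(2 + 5)) = -397*(-1*½ - 8/7) = -397*(-½ - 8*⅐) = -397*(-½ - 8/7) = -397*(-23/14) = 9131/14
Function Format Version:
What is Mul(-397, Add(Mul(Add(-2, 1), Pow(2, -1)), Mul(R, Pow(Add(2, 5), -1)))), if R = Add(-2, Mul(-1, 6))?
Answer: Rational(9131, 14) ≈ 652.21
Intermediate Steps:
R = -8 (R = Add(-2, -6) = -8)
Mul(-397, Add(Mul(Add(-2, 1), Pow(2, -1)), Mul(R, Pow(Add(2, 5), -1)))) = Mul(-397, Add(Mul(Add(-2, 1), Pow(2, -1)), Mul(-8, Pow(Add(2, 5), -1)))) = Mul(-397, Add(Mul(-1, Rational(1, 2)), Mul(-8, Pow(7, -1)))) = Mul(-397, Add(Rational(-1, 2), Mul(-8, Rational(1, 7)))) = Mul(-397, Add(Rational(-1, 2), Rational(-8, 7))) = Mul(-397, Rational(-23, 14)) = Rational(9131, 14)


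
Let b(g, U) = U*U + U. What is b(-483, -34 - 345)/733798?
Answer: 71631/366899 ≈ 0.19523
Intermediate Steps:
b(g, U) = U + U² (b(g, U) = U² + U = U + U²)
b(-483, -34 - 345)/733798 = ((-34 - 345)*(1 + (-34 - 345)))/733798 = -379*(1 - 379)*(1/733798) = -379*(-378)*(1/733798) = 143262*(1/733798) = 71631/366899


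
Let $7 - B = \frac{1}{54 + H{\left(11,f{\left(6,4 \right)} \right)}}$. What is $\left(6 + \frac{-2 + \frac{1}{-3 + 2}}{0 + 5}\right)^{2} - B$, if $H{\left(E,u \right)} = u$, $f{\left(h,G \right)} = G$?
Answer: $\frac{32157}{1450} \approx 22.177$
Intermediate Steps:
$B = \frac{405}{58}$ ($B = 7 - \frac{1}{54 + 4} = 7 - \frac{1}{58} = \frac{405}{58} \approx 6.9828$)
$\left(6 + \frac{-2 + \frac{1}{-3 + 2}}{0 + 5}\right)^{2} - B = \left(6 + \frac{-2 + \frac{1}{-3 + 2}}{0 + 5}\right)^{2} - \frac{405}{58} = \left(6 + \frac{-2 + \frac{1}{-1}}{5}\right)^{2} - \frac{405}{58} = \left(6 + \left(-2 - 1\right) \frac{1}{5}\right)^{2} - \frac{405}{58} = \left(6 - \frac{3}{5}\right)^{2} - \frac{405}{58} = \left(\frac{27}{5}\right)^{2} - \frac{405}{58} = \frac{729}{25} - \frac{405}{58} = \frac{32157}{1450}$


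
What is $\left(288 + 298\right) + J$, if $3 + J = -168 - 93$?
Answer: $322$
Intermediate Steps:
$J = -264$ ($J = -3 - 261 = -264$)
$\left(288 + 298\right) + J = \left(288 + 298\right) - 264 = 586 - 264 = 322$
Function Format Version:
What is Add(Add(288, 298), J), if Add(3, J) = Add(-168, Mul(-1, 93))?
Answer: 322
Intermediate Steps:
J = -264 (J = Add(-3, Add(-168, Mul(-1, 93))) = Add(-3, Add(-168, -93)) = Add(-3, -261) = -264)
Add(Add(288, 298), J) = Add(Add(288, 298), -264) = Add(586, -264) = 322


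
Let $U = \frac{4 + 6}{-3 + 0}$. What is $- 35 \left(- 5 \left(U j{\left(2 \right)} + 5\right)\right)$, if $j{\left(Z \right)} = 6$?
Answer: $-2625$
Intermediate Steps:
$U = - \frac{10}{3}$ ($U = \frac{10}{-3} = 10 \left(- \frac{1}{3}\right) = - \frac{10}{3} \approx -3.3333$)
$- 35 \left(- 5 \left(U j{\left(2 \right)} + 5\right)\right) = - 35 \left(- 5 \left(\left(- \frac{10}{3}\right) 6 + 5\right)\right) = - 35 \left(- 5 \left(-20 + 5\right)\right) = - 35 \left(\left(-5\right) \left(-15\right)\right) = \left(-35\right) 75 = -2625$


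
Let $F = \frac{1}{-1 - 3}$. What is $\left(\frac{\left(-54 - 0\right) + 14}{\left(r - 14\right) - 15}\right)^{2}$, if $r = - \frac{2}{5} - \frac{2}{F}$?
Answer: $\frac{40000}{11449} \approx 3.4938$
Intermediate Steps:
$F = - \frac{1}{4}$ ($F = \frac{1}{-4} = - \frac{1}{4} \approx -0.25$)
$r = \frac{38}{5}$ ($r = - \frac{2}{5} - \frac{2}{- \frac{1}{4}} = \left(-2\right) \frac{1}{5} - -8 = - \frac{2}{5} + 8 = \frac{38}{5} \approx 7.6$)
$\left(\frac{\left(-54 - 0\right) + 14}{\left(r - 14\right) - 15}\right)^{2} = \left(\frac{\left(-54 - 0\right) + 14}{\left(\frac{38}{5} - 14\right) - 15}\right)^{2} = \left(\frac{\left(-54 + 0\right) + 14}{\left(\frac{38}{5} - 14\right) - 15}\right)^{2} = \left(\frac{-54 + 14}{- \frac{32}{5} - 15}\right)^{2} = \left(- \frac{40}{- \frac{107}{5}}\right)^{2} = \left(\left(-40\right) \left(- \frac{5}{107}\right)\right)^{2} = \left(\frac{200}{107}\right)^{2} = \frac{40000}{11449}$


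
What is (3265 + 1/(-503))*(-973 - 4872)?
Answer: -9599208430/503 ≈ -1.9084e+7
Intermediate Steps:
(3265 + 1/(-503))*(-973 - 4872) = (3265 - 1/503)*(-5845) = (1642294/503)*(-5845) = -9599208430/503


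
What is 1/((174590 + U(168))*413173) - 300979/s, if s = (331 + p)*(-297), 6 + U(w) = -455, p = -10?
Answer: 7218018314361560/2286352908452943 ≈ 3.1570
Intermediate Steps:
U(w) = -461 (U(w) = -6 - 455 = -461)
s = -95337 (s = (331 - 10)*(-297) = 321*(-297) = -95337)
1/((174590 + U(168))*413173) - 300979/s = 1/((174590 - 461)*413173) - 300979/(-95337) = (1/413173)/174129 - 300979*(-1/95337) = (1/174129)*(1/413173) + 300979/95337 = 1/71945401317 + 300979/95337 = 7218018314361560/2286352908452943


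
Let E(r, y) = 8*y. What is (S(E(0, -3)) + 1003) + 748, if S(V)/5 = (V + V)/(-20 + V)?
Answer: 19321/11 ≈ 1756.5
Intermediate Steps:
S(V) = 10*V/(-20 + V) (S(V) = 5*((V + V)/(-20 + V)) = 5*((2*V)/(-20 + V)) = 5*(2*V/(-20 + V)) = 10*V/(-20 + V))
(S(E(0, -3)) + 1003) + 748 = (10*(8*(-3))/(-20 + 8*(-3)) + 1003) + 748 = (10*(-24)/(-20 - 24) + 1003) + 748 = (10*(-24)/(-44) + 1003) + 748 = (10*(-24)*(-1/44) + 1003) + 748 = (60/11 + 1003) + 748 = 11093/11 + 748 = 19321/11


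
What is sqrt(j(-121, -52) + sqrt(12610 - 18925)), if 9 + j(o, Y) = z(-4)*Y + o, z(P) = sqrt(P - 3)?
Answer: sqrt(-130 + I*sqrt(6315) - 52*I*sqrt(7)) ≈ 2.4897 - 11.67*I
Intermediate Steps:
z(P) = sqrt(-3 + P)
j(o, Y) = -9 + o + I*Y*sqrt(7) (j(o, Y) = -9 + (sqrt(-3 - 4)*Y + o) = -9 + (sqrt(-7)*Y + o) = -9 + ((I*sqrt(7))*Y + o) = -9 + (I*Y*sqrt(7) + o) = -9 + (o + I*Y*sqrt(7)) = -9 + o + I*Y*sqrt(7))
sqrt(j(-121, -52) + sqrt(12610 - 18925)) = sqrt((-9 - 121 + I*(-52)*sqrt(7)) + sqrt(12610 - 18925)) = sqrt((-9 - 121 - 52*I*sqrt(7)) + sqrt(-6315)) = sqrt((-130 - 52*I*sqrt(7)) + I*sqrt(6315)) = sqrt(-130 + I*sqrt(6315) - 52*I*sqrt(7))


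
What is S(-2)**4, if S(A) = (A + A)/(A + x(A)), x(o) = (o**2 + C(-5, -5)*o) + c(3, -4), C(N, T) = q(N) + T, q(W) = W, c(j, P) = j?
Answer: 256/390625 ≈ 0.00065536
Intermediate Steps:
C(N, T) = N + T
x(o) = 3 + o**2 - 10*o (x(o) = (o**2 + (-5 - 5)*o) + 3 = (o**2 - 10*o) + 3 = 3 + o**2 - 10*o)
S(A) = 2*A/(3 + A**2 - 9*A) (S(A) = (A + A)/(A + (3 + A**2 - 10*A)) = (2*A)/(3 + A**2 - 9*A) = 2*A/(3 + A**2 - 9*A))
S(-2)**4 = (2*(-2)/(3 + (-2)**2 - 9*(-2)))**4 = (2*(-2)/(3 + 4 + 18))**4 = (2*(-2)/25)**4 = (2*(-2)*(1/25))**4 = (-4/25)**4 = 256/390625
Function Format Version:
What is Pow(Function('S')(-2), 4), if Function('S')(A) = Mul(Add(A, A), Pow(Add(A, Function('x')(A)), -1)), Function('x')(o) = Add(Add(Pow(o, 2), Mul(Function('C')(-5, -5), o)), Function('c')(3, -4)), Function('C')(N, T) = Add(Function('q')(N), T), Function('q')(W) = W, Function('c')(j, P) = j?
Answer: Rational(256, 390625) ≈ 0.00065536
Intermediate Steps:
Function('C')(N, T) = Add(N, T)
Function('x')(o) = Add(3, Pow(o, 2), Mul(-10, o)) (Function('x')(o) = Add(Add(Pow(o, 2), Mul(Add(-5, -5), o)), 3) = Add(Add(Pow(o, 2), Mul(-10, o)), 3) = Add(3, Pow(o, 2), Mul(-10, o)))
Function('S')(A) = Mul(2, A, Pow(Add(3, Pow(A, 2), Mul(-9, A)), -1)) (Function('S')(A) = Mul(Add(A, A), Pow(Add(A, Add(3, Pow(A, 2), Mul(-10, A))), -1)) = Mul(Mul(2, A), Pow(Add(3, Pow(A, 2), Mul(-9, A)), -1)) = Mul(2, A, Pow(Add(3, Pow(A, 2), Mul(-9, A)), -1)))
Pow(Function('S')(-2), 4) = Pow(Mul(2, -2, Pow(Add(3, Pow(-2, 2), Mul(-9, -2)), -1)), 4) = Pow(Mul(2, -2, Pow(Add(3, 4, 18), -1)), 4) = Pow(Mul(2, -2, Pow(25, -1)), 4) = Pow(Mul(2, -2, Rational(1, 25)), 4) = Pow(Rational(-4, 25), 4) = Rational(256, 390625)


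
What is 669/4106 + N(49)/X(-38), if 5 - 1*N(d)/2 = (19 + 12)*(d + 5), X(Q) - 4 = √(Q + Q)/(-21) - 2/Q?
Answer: 3*(-1822514533*I + 8474*√19)/(4106*(38*√19 + 1617*I)) ≈ -814.95 - 83.496*I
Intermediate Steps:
X(Q) = 4 - 2/Q - √2*√Q/21 (X(Q) = 4 + (√(Q + Q)/(-21) - 2/Q) = 4 + (√(2*Q)*(-1/21) - 2/Q) = 4 + ((√2*√Q)*(-1/21) - 2/Q) = 4 + (-√2*√Q/21 - 2/Q) = 4 + (-2/Q - √2*√Q/21) = 4 - 2/Q - √2*√Q/21)
N(d) = -300 - 62*d (N(d) = 10 - 2*(19 + 12)*(d + 5) = 10 - 62*(5 + d) = 10 - 2*(155 + 31*d) = 10 + (-310 - 62*d) = -300 - 62*d)
669/4106 + N(49)/X(-38) = 669/4106 + (-300 - 62*49)/(4 - 2/(-38) - √2*√(-38)/21) = 669*(1/4106) + (-300 - 3038)/(4 - 2*(-1/38) - √2*I*√38/21) = 669/4106 - 3338/(4 + 1/19 - 2*I*√19/21) = 669/4106 - 3338/(77/19 - 2*I*√19/21)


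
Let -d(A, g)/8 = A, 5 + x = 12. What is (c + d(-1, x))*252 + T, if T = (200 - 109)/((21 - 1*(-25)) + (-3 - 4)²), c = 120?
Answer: 3064411/95 ≈ 32257.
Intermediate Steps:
x = 7 (x = -5 + 12 = 7)
d(A, g) = -8*A
T = 91/95 (T = 91/((21 + 25) + (-7)²) = 91/(46 + 49) = 91/95 ≈ 0.95789)
(c + d(-1, x))*252 + T = (120 - 8*(-1))*252 + 91/95 = (120 + 8)*252 + 91/95 = 128*252 + 91/95 = 32256 + 91/95 = 3064411/95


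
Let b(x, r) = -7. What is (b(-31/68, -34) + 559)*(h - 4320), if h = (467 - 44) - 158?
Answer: -2238360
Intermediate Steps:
h = 265 (h = 423 - 158 = 265)
(b(-31/68, -34) + 559)*(h - 4320) = (-7 + 559)*(265 - 4320) = 552*(-4055) = -2238360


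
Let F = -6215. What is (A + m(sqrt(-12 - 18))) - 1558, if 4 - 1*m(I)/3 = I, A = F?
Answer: -7761 - 3*I*sqrt(30) ≈ -7761.0 - 16.432*I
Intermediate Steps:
A = -6215
m(I) = 12 - 3*I
(A + m(sqrt(-12 - 18))) - 1558 = (-6215 + (12 - 3*sqrt(-12 - 18))) - 1558 = (-6215 + (12 - 3*I*sqrt(30))) - 1558 = (-6203 - 3*I*sqrt(30)) - 1558 = -7761 - 3*I*sqrt(30)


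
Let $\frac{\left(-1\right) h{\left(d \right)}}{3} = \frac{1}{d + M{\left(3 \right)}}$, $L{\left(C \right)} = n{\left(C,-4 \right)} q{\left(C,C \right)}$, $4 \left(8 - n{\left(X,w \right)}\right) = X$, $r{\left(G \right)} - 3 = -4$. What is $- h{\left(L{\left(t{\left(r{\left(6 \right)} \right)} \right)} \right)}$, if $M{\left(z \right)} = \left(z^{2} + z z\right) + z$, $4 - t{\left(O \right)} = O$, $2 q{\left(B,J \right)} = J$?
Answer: $\frac{8}{101} \approx 0.079208$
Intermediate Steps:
$q{\left(B,J \right)} = \frac{J}{2}$
$r{\left(G \right)} = -1$ ($r{\left(G \right)} = 3 - 4 = -1$)
$n{\left(X,w \right)} = 8 - \frac{X}{4}$
$t{\left(O \right)} = 4 - O$
$L{\left(C \right)} = \frac{C \left(8 - \frac{C}{4}\right)}{2}$ ($L{\left(C \right)} = \left(8 - \frac{C}{4}\right) \frac{C}{2} = \frac{C \left(8 - \frac{C}{4}\right)}{2}$)
$M{\left(z \right)} = z + 2 z^{2}$ ($M{\left(z \right)} = \left(z^{2} + z^{2}\right) + z = 2 z^{2} + z = z + 2 z^{2}$)
$h{\left(d \right)} = - \frac{3}{21 + d}$ ($h{\left(d \right)} = - \frac{3}{d + 3 \left(1 + 2 \cdot 3\right)} = - \frac{3}{d + 3 \left(1 + 6\right)} = - \frac{3}{d + 3 \cdot 7} = - \frac{3}{d + 21} = - \frac{3}{21 + d}$)
$- h{\left(L{\left(t{\left(r{\left(6 \right)} \right)} \right)} \right)} = - \frac{-3}{21 + \frac{\left(4 - -1\right) \left(32 - \left(4 - -1\right)\right)}{8}} = - \frac{-3}{21 + \frac{\left(4 + 1\right) \left(32 - \left(4 + 1\right)\right)}{8}} = - \frac{-3}{21 + \frac{1}{8} \cdot 5 \left(32 - 5\right)} = - \frac{-3}{21 + \frac{1}{8} \cdot 5 \cdot 27} = - \frac{-3}{21 + \frac{135}{8}} = - \frac{-3}{\frac{303}{8}} = - \frac{\left(-3\right) 8}{303} = \left(-1\right) \left(- \frac{8}{101}\right) = \frac{8}{101}$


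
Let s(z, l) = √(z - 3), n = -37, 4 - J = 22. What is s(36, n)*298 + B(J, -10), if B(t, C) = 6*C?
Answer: -60 + 298*√33 ≈ 1651.9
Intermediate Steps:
J = -18 (J = 4 - 1*22 = 4 - 22 = -18)
s(z, l) = √(-3 + z)
s(36, n)*298 + B(J, -10) = √(-3 + 36)*298 + 6*(-10) = √33*298 - 60 = 298*√33 - 60 = -60 + 298*√33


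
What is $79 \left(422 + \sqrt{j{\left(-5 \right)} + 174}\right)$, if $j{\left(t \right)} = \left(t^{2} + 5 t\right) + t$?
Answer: $34365$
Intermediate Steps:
$j{\left(t \right)} = t^{2} + 6 t$
$79 \left(422 + \sqrt{j{\left(-5 \right)} + 174}\right) = 79 \left(422 + \sqrt{- 5 \left(6 - 5\right) + 174}\right) = 79 \left(422 + \sqrt{\left(-5\right) 1 + 174}\right) = 79 \left(422 + \sqrt{-5 + 174}\right) = 79 \left(422 + \sqrt{169}\right) = 79 \left(422 + 13\right) = 79 \cdot 435 = 34365$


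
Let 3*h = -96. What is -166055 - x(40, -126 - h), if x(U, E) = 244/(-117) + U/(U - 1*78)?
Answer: -369133289/2223 ≈ -1.6605e+5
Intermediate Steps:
h = -32 (h = (⅓)*(-96) = -32)
x(U, E) = -244/117 + U/(-78 + U) (x(U, E) = 244*(-1/117) + U/(U - 78) = -244/117 + U/(-78 + U))
-166055 - x(40, -126 - h) = -166055 - (19032 - 127*40)/(117*(-78 + 40)) = -166055 - (19032 - 5080)/(117*(-38)) = -166055 - (-1)*13952/(117*38) = -166055 - 1*(-6976/2223) = -166055 + 6976/2223 = -369133289/2223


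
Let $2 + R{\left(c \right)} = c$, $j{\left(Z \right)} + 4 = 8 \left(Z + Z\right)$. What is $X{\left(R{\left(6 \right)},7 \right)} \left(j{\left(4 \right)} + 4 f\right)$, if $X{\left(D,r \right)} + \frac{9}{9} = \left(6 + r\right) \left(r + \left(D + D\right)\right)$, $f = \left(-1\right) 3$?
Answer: $9312$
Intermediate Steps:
$f = -3$
$j{\left(Z \right)} = -4 + 16 Z$ ($j{\left(Z \right)} = -4 + 8 \left(Z + Z\right) = -4 + 8 \cdot 2 Z = -4 + 16 Z$)
$R{\left(c \right)} = -2 + c$
$X{\left(D,r \right)} = -1 + \left(6 + r\right) \left(r + 2 D\right)$ ($X{\left(D,r \right)} = -1 + \left(6 + r\right) \left(r + \left(D + D\right)\right) = -1 + \left(6 + r\right) \left(r + 2 D\right)$)
$X{\left(R{\left(6 \right)},7 \right)} \left(j{\left(4 \right)} + 4 f\right) = \left(-1 + 7^{2} + 6 \cdot 7 + 12 \left(-2 + 6\right) + 2 \left(-2 + 6\right) 7\right) \left(\left(-4 + 16 \cdot 4\right) + 4 \left(-3\right)\right) = \left(-1 + 49 + 42 + 12 \cdot 4 + 2 \cdot 4 \cdot 7\right) \left(\left(-4 + 64\right) - 12\right) = \left(-1 + 49 + 42 + 48 + 56\right) \left(60 - 12\right) = 194 \cdot 48 = 9312$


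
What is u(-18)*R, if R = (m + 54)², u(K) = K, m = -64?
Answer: -1800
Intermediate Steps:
R = 100 (R = (-64 + 54)² = (-10)² = 100)
u(-18)*R = -18*100 = -1800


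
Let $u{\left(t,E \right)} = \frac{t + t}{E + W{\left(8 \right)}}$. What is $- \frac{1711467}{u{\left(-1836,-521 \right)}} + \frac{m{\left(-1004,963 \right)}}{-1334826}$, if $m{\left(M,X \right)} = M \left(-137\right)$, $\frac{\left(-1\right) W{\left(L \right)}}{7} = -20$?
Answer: $- \frac{16118501159777}{90768168} \approx -1.7758 \cdot 10^{5}$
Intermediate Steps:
$W{\left(L \right)} = 140$ ($W{\left(L \right)} = \left(-7\right) \left(-20\right) = 140$)
$u{\left(t,E \right)} = \frac{2 t}{140 + E}$ ($u{\left(t,E \right)} = \frac{t + t}{E + 140} = \frac{2 t}{140 + E}$)
$m{\left(M,X \right)} = - 137 M$
$- \frac{1711467}{u{\left(-1836,-521 \right)}} + \frac{m{\left(-1004,963 \right)}}{-1334826} = - \frac{1711467}{2 \left(-1836\right) \frac{1}{140 - 521}} + \frac{\left(-137\right) \left(-1004\right)}{-1334826} = - \frac{1711467}{2 \left(-1836\right) \frac{1}{-381}} + 137548 \left(- \frac{1}{1334826}\right) = - \frac{1711467}{2 \left(-1836\right) \left(- \frac{1}{381}\right)} - \frac{68774}{667413} = - \frac{1711467}{\frac{1224}{127}} - \frac{68774}{667413} = \left(-1711467\right) \frac{127}{1224} - \frac{68774}{667413} = - \frac{24150701}{136} - \frac{68774}{667413} = - \frac{16118501159777}{90768168}$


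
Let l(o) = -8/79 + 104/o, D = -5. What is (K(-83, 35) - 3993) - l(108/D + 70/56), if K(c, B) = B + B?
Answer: -125968643/32153 ≈ -3917.8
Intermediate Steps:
K(c, B) = 2*B
l(o) = -8/79 + 104/o (l(o) = -8*1/79 + 104/o = -8/79 + 104/o)
(K(-83, 35) - 3993) - l(108/D + 70/56) = (2*35 - 3993) - (-8/79 + 104/(108/(-5) + 70/56)) = (70 - 3993) - (-8/79 + 104/(108*(-⅕) + 70*(1/56))) = -3923 - (-8/79 + 104/(-108/5 + 5/4)) = -3923 - (-8/79 + 104/(-407/20)) = -3923 - (-8/79 + 104*(-20/407)) = -3923 - (-8/79 - 2080/407) = -3923 - 1*(-167576/32153) = -3923 + 167576/32153 = -125968643/32153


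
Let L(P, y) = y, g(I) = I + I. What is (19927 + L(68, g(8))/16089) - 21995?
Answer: -33272036/16089 ≈ -2068.0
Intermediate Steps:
g(I) = 2*I
(19927 + L(68, g(8))/16089) - 21995 = (19927 + (2*8)/16089) - 21995 = (19927 + 16*(1/16089)) - 21995 = (19927 + 16/16089) - 21995 = 320605519/16089 - 21995 = -33272036/16089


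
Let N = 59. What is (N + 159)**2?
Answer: 47524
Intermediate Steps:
(N + 159)**2 = (59 + 159)**2 = 218**2 = 47524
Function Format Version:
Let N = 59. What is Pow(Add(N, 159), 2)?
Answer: 47524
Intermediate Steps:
Pow(Add(N, 159), 2) = Pow(Add(59, 159), 2) = Pow(218, 2) = 47524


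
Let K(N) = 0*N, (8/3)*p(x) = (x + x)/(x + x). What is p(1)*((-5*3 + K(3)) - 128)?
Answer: -429/8 ≈ -53.625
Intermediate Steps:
p(x) = 3/8 (p(x) = 3*((x + x)/(x + x))/8 = 3*((2*x)/((2*x)))/8 = 3*((2*x)*(1/(2*x)))/8 = (3/8)*1 = 3/8)
K(N) = 0
p(1)*((-5*3 + K(3)) - 128) = 3*((-5*3 + 0) - 128)/8 = 3*((-15 + 0) - 128)/8 = 3*(-15 - 128)/8 = (3/8)*(-143) = -429/8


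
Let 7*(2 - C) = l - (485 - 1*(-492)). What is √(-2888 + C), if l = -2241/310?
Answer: I*√12927794530/2170 ≈ 52.397*I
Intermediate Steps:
l = -2241/310 (l = -2241*1/310 = -2241/310 ≈ -7.2290)
C = 309451/2170 (C = 2 - (-2241/310 - (485 - 1*(-492)))/7 = 2 - (-2241/310 - (485 + 492))/7 = 2 - (-2241/310 - 1*977)/7 = 2 - (-2241/310 - 977)/7 = 2 - ⅐*(-305111/310) = 2 + 305111/2170 = 309451/2170 ≈ 142.60)
√(-2888 + C) = √(-2888 + 309451/2170) = √(-5957509/2170) = I*√12927794530/2170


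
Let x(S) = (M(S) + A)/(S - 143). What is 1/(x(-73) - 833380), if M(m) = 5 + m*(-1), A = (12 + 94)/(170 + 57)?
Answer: -12258/10215576493 ≈ -1.1999e-6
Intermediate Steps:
A = 106/227 ≈ 0.46696
M(m) = 5 - m
x(S) = (1241/227 - S)/(-143 + S) (x(S) = ((5 - S) + 106/227)/(S - 143) = (1241/227 - S)/(-143 + S))
1/(x(-73) - 833380) = 1/((1241/227 - 1*(-73))/(-143 - 73) - 833380) = 1/((1241/227 + 73)/(-216) - 833380) = 1/(-1/216*17812/227 - 833380) = 1/(-4453/12258 - 833380) = 1/(-10215576493/12258) = -12258/10215576493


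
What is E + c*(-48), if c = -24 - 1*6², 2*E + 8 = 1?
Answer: 5753/2 ≈ 2876.5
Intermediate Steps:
E = -7/2 (E = -4 + (½)*1 = -4 + ½ = -7/2 ≈ -3.5000)
c = -60 (c = -24 - 1*36 = -24 - 36 = -60)
E + c*(-48) = -7/2 - 60*(-48) = -7/2 + 2880 = 5753/2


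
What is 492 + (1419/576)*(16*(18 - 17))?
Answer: 6377/12 ≈ 531.42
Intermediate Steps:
492 + (1419/576)*(16*(18 - 17)) = 492 + (1419*(1/576))*(16*1) = 492 + (473/192)*16 = 492 + 473/12 = 6377/12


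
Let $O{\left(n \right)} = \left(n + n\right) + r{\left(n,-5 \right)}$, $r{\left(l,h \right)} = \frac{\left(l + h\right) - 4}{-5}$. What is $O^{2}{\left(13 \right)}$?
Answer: $\frac{15876}{25} \approx 635.04$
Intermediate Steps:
$r{\left(l,h \right)} = \frac{4}{5} - \frac{h}{5} - \frac{l}{5}$ ($r{\left(l,h \right)} = \left(\left(h + l\right) - 4\right) \left(- \frac{1}{5}\right) = \left(-4 + h + l\right) \left(- \frac{1}{5}\right) = \frac{4}{5} - \frac{h}{5} - \frac{l}{5}$)
$O{\left(n \right)} = \frac{9}{5} + \frac{9 n}{5}$ ($O{\left(n \right)} = \left(n + n\right) - \left(- \frac{9}{5} + \frac{n}{5}\right) = 2 n + \left(\frac{4}{5} + 1 - \frac{n}{5}\right) = 2 n - \left(- \frac{9}{5} + \frac{n}{5}\right) = \frac{9}{5} + \frac{9 n}{5}$)
$O^{2}{\left(13 \right)} = \left(\frac{9}{5} + \frac{9}{5} \cdot 13\right)^{2} = \left(\frac{9}{5} + \frac{117}{5}\right)^{2} = \left(\frac{126}{5}\right)^{2} = \frac{15876}{25}$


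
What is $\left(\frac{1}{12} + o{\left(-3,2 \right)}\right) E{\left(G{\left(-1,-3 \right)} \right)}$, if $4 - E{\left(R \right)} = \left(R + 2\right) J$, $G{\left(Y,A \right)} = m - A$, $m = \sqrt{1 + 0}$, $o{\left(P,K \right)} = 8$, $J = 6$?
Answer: $- \frac{776}{3} \approx -258.67$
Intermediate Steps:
$m = 1$ ($m = \sqrt{1} = 1$)
$G{\left(Y,A \right)} = 1 - A$
$E{\left(R \right)} = -8 - 6 R$ ($E{\left(R \right)} = 4 - \left(R + 2\right) 6 = 4 - \left(2 + R\right) 6 = 4 - \left(12 + 6 R\right) = -8 - 6 R$)
$\left(\frac{1}{12} + o{\left(-3,2 \right)}\right) E{\left(G{\left(-1,-3 \right)} \right)} = \left(\frac{1}{12} + 8\right) \left(-8 - 6 \left(1 - -3\right)\right) = \left(\frac{1}{12} + 8\right) \left(-8 - 6 \left(1 + 3\right)\right) = \frac{97 \left(-8 - 24\right)}{12} = \frac{97}{12} \left(-32\right) = - \frac{776}{3}$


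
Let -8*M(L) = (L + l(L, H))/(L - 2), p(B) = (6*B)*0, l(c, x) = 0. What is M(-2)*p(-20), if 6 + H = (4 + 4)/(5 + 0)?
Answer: 0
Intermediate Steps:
H = -22/5 (H = -6 + (4 + 4)/(5 + 0) = -6 + 8/5 = -22/5 ≈ -4.4000)
p(B) = 0
M(L) = -L/(8*(-2 + L)) (M(L) = -(L + 0)/(8*(L - 2)) = -L/(8*(-2 + L)))
M(-2)*p(-20) = -1*(-2)/(-16 + 8*(-2))*0 = -1*(-2)/(-16 - 16)*0 = -1*(-2)/(-32)*0 = -1*(-2)*(-1/32)*0 = -1/16*0 = 0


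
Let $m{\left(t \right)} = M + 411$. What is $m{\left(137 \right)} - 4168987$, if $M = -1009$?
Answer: $-4169585$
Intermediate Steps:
$m{\left(t \right)} = -598$ ($m{\left(t \right)} = -1009 + 411 = -598$)
$m{\left(137 \right)} - 4168987 = -598 - 4168987 = -4169585$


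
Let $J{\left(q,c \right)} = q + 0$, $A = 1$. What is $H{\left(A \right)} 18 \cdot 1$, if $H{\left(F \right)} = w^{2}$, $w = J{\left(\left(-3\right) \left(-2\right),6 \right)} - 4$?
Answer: $72$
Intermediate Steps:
$J{\left(q,c \right)} = q$
$w = 2$ ($w = \left(-3\right) \left(-2\right) - 4 = 6 - 4 = 2$)
$H{\left(F \right)} = 4$ ($H{\left(F \right)} = 2^{2} = 4$)
$H{\left(A \right)} 18 \cdot 1 = 4 \cdot 18 \cdot 1 = 72 \cdot 1 = 72$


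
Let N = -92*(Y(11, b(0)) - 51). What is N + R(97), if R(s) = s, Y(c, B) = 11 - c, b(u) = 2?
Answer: 4789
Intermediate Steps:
N = 4692 (N = -92*((11 - 1*11) - 51) = -92*((11 - 11) - 51) = -92*(0 - 51) = -92*(-51) = 4692)
N + R(97) = 4692 + 97 = 4789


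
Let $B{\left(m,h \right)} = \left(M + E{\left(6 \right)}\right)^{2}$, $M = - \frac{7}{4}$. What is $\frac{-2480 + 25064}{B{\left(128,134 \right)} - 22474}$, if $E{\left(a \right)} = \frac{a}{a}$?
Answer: $- \frac{361344}{359575} \approx -1.0049$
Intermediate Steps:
$M = - \frac{7}{4}$ ($M = \left(-7\right) \frac{1}{4} = - \frac{7}{4} \approx -1.75$)
$E{\left(a \right)} = 1$
$B{\left(m,h \right)} = \frac{9}{16}$ ($B{\left(m,h \right)} = \left(- \frac{7}{4} + 1\right)^{2} = \left(- \frac{3}{4}\right)^{2} = \frac{9}{16}$)
$\frac{-2480 + 25064}{B{\left(128,134 \right)} - 22474} = \frac{-2480 + 25064}{\frac{9}{16} - 22474} = \frac{22584}{- \frac{359575}{16}} = 22584 \left(- \frac{16}{359575}\right) = - \frac{361344}{359575}$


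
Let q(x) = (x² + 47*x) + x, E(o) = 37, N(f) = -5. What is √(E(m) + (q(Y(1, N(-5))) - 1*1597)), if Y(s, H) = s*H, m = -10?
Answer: 5*I*√71 ≈ 42.131*I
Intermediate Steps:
Y(s, H) = H*s
q(x) = x² + 48*x
√(E(m) + (q(Y(1, N(-5))) - 1*1597)) = √(37 + ((-5*1)*(48 - 5*1) - 1*1597)) = √(37 + (-5*(48 - 5) - 1597)) = √(37 + (-5*43 - 1597)) = √(37 + (-215 - 1597)) = √(37 - 1812) = √(-1775) = 5*I*√71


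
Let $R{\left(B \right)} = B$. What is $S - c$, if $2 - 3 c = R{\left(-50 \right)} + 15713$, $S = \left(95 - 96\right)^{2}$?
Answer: $\frac{15664}{3} \approx 5221.3$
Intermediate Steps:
$S = 1$ ($S = \left(95 - 96\right)^{2} = \left(-1\right)^{2} = 1$)
$c = - \frac{15661}{3}$ ($c = \frac{2}{3} - \frac{-50 + 15713}{3} = \frac{2}{3} - 5221 = - \frac{15661}{3} \approx -5220.3$)
$S - c = 1 - - \frac{15661}{3} = 1 + \frac{15661}{3} = \frac{15664}{3}$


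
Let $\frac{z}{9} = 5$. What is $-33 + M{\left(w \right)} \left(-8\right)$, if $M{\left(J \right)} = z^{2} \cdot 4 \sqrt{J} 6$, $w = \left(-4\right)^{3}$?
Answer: $-33 - 3110400 i \approx -33.0 - 3.1104 \cdot 10^{6} i$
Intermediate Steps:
$z = 45$ ($z = 9 \cdot 5 = 45$)
$w = -64$
$M{\left(J \right)} = 48600 \sqrt{J}$ ($M{\left(J \right)} = 45^{2} \cdot 4 \sqrt{J} 6 = 2025 \cdot 4 \sqrt{J} 6 = 8100 \sqrt{J} 6 = 48600 \sqrt{J}$)
$-33 + M{\left(w \right)} \left(-8\right) = -33 + 48600 \sqrt{-64} \left(-8\right) = -33 + 48600 \cdot 8 i \left(-8\right) = -33 + 388800 i \left(-8\right) = -33 - 3110400 i$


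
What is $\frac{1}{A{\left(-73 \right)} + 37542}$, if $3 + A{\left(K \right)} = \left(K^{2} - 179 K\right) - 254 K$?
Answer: $\frac{1}{74477} \approx 1.3427 \cdot 10^{-5}$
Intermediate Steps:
$A{\left(K \right)} = -3 + K^{2} - 433 K$ ($A{\left(K \right)} = -3 - \left(- K^{2} + 433 K\right) = -3 + \left(K^{2} - 433 K\right) = -3 + K^{2} - 433 K$)
$\frac{1}{A{\left(-73 \right)} + 37542} = \frac{1}{\left(-3 + \left(-73\right)^{2} - -31609\right) + 37542} = \frac{1}{\left(-3 + 5329 + 31609\right) + 37542} = \frac{1}{36935 + 37542} = \frac{1}{74477}$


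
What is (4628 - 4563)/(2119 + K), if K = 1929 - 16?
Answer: 65/4032 ≈ 0.016121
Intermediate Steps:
K = 1913
(4628 - 4563)/(2119 + K) = (4628 - 4563)/(2119 + 1913) = 65/4032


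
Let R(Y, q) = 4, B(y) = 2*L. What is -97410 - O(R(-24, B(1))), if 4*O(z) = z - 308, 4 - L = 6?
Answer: -97334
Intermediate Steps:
L = -2 (L = 4 - 1*6 = 4 - 6 = -2)
B(y) = -4 (B(y) = 2*(-2) = -4)
O(z) = -77 + z/4 (O(z) = (z - 308)/4 = (-308 + z)/4 = -77 + z/4)
-97410 - O(R(-24, B(1))) = -97410 - (-77 + (¼)*4) = -97410 - (-77 + 1) = -97410 - 1*(-76) = -97410 + 76 = -97334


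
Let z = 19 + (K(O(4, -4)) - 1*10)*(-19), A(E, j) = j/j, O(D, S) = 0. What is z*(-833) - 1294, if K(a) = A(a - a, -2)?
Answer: -159564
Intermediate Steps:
A(E, j) = 1
K(a) = 1
z = 190 (z = 19 + (1 - 1*10)*(-19) = 19 + (1 - 10)*(-19) = 19 - 9*(-19) = 19 + 171 = 190)
z*(-833) - 1294 = 190*(-833) - 1294 = -158270 - 1294 = -159564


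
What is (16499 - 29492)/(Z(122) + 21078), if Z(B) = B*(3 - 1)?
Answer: -12993/21322 ≈ -0.60937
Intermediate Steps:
Z(B) = 2*B (Z(B) = B*2 = 2*B)
(16499 - 29492)/(Z(122) + 21078) = (16499 - 29492)/(2*122 + 21078) = -12993/(244 + 21078) = -12993/21322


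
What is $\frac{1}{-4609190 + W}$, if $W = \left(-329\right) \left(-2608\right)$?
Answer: $- \frac{1}{3751158} \approx -2.6658 \cdot 10^{-7}$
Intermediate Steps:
$W = 858032$
$\frac{1}{-4609190 + W} = \frac{1}{-4609190 + 858032} = \frac{1}{-3751158} = - \frac{1}{3751158}$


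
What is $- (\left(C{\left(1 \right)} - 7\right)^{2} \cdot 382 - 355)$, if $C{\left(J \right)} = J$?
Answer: $-13397$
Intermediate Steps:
$- (\left(C{\left(1 \right)} - 7\right)^{2} \cdot 382 - 355) = - (\left(1 - 7\right)^{2} \cdot 382 - 355) = - (\left(-6\right)^{2} \cdot 382 - 355) = - (36 \cdot 382 - 355) = - (13752 - 355) = \left(-1\right) 13397 = -13397$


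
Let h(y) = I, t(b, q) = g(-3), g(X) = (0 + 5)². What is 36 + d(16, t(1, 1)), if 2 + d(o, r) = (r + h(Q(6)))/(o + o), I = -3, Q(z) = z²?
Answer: 555/16 ≈ 34.688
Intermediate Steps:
g(X) = 25 (g(X) = 5² = 25)
t(b, q) = 25
h(y) = -3
d(o, r) = -2 + (-3 + r)/(2*o) (d(o, r) = -2 + (r - 3)/(o + o) = -2 + (-3 + r)/((2*o)) = -2 + (-3 + r)*(1/(2*o)) = -2 + (-3 + r)/(2*o))
36 + d(16, t(1, 1)) = 36 + (½)*(-3 + 25 - 4*16)/16 = 36 + (½)*(1/16)*(-3 + 25 - 64) = 36 + (½)*(1/16)*(-42) = 36 - 21/16 = 555/16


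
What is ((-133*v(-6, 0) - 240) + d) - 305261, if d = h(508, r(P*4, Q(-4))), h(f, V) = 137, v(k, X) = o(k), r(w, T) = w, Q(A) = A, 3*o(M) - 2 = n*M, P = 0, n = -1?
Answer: -917156/3 ≈ -3.0572e+5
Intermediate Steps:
o(M) = ⅔ - M/3 (o(M) = ⅔ + (-M)/3 = ⅔ - M/3)
v(k, X) = ⅔ - k/3
d = 137
((-133*v(-6, 0) - 240) + d) - 305261 = ((-133*(⅔ - ⅓*(-6)) - 240) + 137) - 305261 = ((-133*(⅔ + 2) - 240) + 137) - 305261 = ((-133*8/3 - 240) + 137) - 305261 = ((-1064/3 - 240) + 137) - 305261 = (-1784/3 + 137) - 305261 = -1373/3 - 305261 = -917156/3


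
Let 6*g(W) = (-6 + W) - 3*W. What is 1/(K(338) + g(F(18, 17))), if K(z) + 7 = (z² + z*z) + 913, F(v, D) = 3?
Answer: 1/229392 ≈ 4.3593e-6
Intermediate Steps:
g(W) = -1 - W/3 (g(W) = ((-6 + W) - 3*W)/6 = (-6 - 2*W)/6 = -1 - W/3)
K(z) = 906 + 2*z² (K(z) = -7 + ((z² + z*z) + 913) = -7 + ((z² + z²) + 913) = -7 + (2*z² + 913) = -7 + (913 + 2*z²) = 906 + 2*z²)
1/(K(338) + g(F(18, 17))) = 1/((906 + 2*338²) + (-1 - ⅓*3)) = 1/((906 + 2*114244) + (-1 - 1)) = 1/((906 + 228488) - 2) = 1/(229394 - 2) = 1/229392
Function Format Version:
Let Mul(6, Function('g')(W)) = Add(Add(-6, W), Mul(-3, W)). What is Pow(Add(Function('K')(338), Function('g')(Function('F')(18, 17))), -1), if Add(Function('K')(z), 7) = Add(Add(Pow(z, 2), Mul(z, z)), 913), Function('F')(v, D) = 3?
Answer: Rational(1, 229392) ≈ 4.3593e-6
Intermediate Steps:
Function('g')(W) = Add(-1, Mul(Rational(-1, 3), W)) (Function('g')(W) = Mul(Rational(1, 6), Add(Add(-6, W), Mul(-3, W))) = Mul(Rational(1, 6), Add(-6, Mul(-2, W))) = Add(-1, Mul(Rational(-1, 3), W)))
Function('K')(z) = Add(906, Mul(2, Pow(z, 2))) (Function('K')(z) = Add(-7, Add(Add(Pow(z, 2), Mul(z, z)), 913)) = Add(-7, Add(Add(Pow(z, 2), Pow(z, 2)), 913)) = Add(-7, Add(Mul(2, Pow(z, 2)), 913)) = Add(-7, Add(913, Mul(2, Pow(z, 2)))) = Add(906, Mul(2, Pow(z, 2))))
Pow(Add(Function('K')(338), Function('g')(Function('F')(18, 17))), -1) = Pow(Add(Add(906, Mul(2, Pow(338, 2))), Add(-1, Mul(Rational(-1, 3), 3))), -1) = Pow(Add(Add(906, Mul(2, 114244)), Add(-1, -1)), -1) = Pow(Add(Add(906, 228488), -2), -1) = Pow(Add(229394, -2), -1) = Pow(229392, -1) = Rational(1, 229392)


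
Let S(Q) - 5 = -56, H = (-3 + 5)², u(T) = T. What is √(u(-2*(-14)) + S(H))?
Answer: I*√23 ≈ 4.7958*I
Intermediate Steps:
H = 4 (H = 2² = 4)
S(Q) = -51 (S(Q) = 5 - 56 = -51)
√(u(-2*(-14)) + S(H)) = √(-2*(-14) - 51) = √(28 - 51) = √(-23) = I*√23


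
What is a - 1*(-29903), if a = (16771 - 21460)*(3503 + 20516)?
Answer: -112595188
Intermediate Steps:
a = -112625091 (a = -4689*24019 = -112625091)
a - 1*(-29903) = -112625091 - 1*(-29903) = -112625091 + 29903 = -112595188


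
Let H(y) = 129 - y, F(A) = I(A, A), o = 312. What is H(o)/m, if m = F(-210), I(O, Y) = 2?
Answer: -183/2 ≈ -91.500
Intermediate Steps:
F(A) = 2
m = 2
H(o)/m = (129 - 1*312)/2 = (129 - 312)*(1/2) = -183*1/2 = -183/2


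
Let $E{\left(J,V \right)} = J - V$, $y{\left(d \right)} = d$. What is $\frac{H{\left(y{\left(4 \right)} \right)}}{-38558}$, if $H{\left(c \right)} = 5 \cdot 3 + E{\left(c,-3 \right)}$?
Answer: $- \frac{11}{19279} \approx -0.00057057$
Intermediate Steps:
$H{\left(c \right)} = 18 + c$ ($H{\left(c \right)} = 5 \cdot 3 + \left(c - -3\right) = 15 + \left(c + 3\right) = 15 + \left(3 + c\right) = 18 + c$)
$\frac{H{\left(y{\left(4 \right)} \right)}}{-38558} = \frac{18 + 4}{-38558} = 22 \left(- \frac{1}{38558}\right) = - \frac{11}{19279}$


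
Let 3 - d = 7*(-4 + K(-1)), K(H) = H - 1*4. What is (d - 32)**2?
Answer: 1156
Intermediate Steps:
K(H) = -4 + H (K(H) = H - 4 = -4 + H)
d = 66 (d = 3 - 7*(-4 + (-4 - 1)) = 3 - 7*(-4 - 5) = 3 - 7*(-9) = 3 - 1*(-63) = 3 + 63 = 66)
(d - 32)**2 = (66 - 32)**2 = 34**2 = 1156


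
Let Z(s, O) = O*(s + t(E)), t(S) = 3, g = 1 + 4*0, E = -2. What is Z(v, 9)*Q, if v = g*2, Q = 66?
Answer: 2970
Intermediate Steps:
g = 1 (g = 1 + 0 = 1)
v = 2 (v = 1*2 = 2)
Z(s, O) = O*(3 + s) (Z(s, O) = O*(s + 3) = O*(3 + s))
Z(v, 9)*Q = (9*(3 + 2))*66 = (9*5)*66 = 45*66 = 2970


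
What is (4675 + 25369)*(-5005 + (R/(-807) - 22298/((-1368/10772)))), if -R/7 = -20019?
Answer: 235494262462508/45999 ≈ 5.1195e+9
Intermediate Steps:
R = 140133 (R = -7*(-20019) = 140133)
(4675 + 25369)*(-5005 + (R/(-807) - 22298/((-1368/10772)))) = (4675 + 25369)*(-5005 + (140133/(-807) - 22298/((-1368/10772)))) = 30044*(-5005 + (140133*(-1/807) - 22298/((-1368*1/10772)))) = 30044*(-5005 + (-46711/269 - 22298/(-342/2693))) = 30044*(-5005 + (-46711/269 - 22298*(-2693/342))) = 30044*(-5005 + (-46711/269 + 30024257/171)) = 30044*(-5005 + 8068537552/45999) = 30044*(7838312557/45999) = 235494262462508/45999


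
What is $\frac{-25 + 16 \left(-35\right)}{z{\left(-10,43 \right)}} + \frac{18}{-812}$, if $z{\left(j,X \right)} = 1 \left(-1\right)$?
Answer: $\frac{237501}{406} \approx 584.98$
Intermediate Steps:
$z{\left(j,X \right)} = -1$
$\frac{-25 + 16 \left(-35\right)}{z{\left(-10,43 \right)}} + \frac{18}{-812} = \frac{-25 + 16 \left(-35\right)}{-1} + \frac{18}{-812} = \left(-25 - 560\right) \left(-1\right) + 18 \left(- \frac{1}{812}\right) = \left(-585\right) \left(-1\right) - \frac{9}{406} = 585 - \frac{9}{406} = \frac{237501}{406}$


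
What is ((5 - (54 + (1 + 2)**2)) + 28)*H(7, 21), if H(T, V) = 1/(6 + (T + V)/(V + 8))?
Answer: -435/101 ≈ -4.3069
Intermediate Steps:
H(T, V) = 1/(6 + (T + V)/(8 + V))
((5 - (54 + (1 + 2)**2)) + 28)*H(7, 21) = ((5 - (54 + (1 + 2)**2)) + 28)*((8 + 21)/(48 + 7 + 7*21)) = ((5 - (54 + 3**2)) + 28)*(29/(48 + 7 + 147)) = ((5 - (54 + 9)) + 28)*(29/202) = ((5 - 1*63) + 28)*((1/202)*29) = ((5 - 63) + 28)*(29/202) = (-58 + 28)*(29/202) = -30*29/202 = -435/101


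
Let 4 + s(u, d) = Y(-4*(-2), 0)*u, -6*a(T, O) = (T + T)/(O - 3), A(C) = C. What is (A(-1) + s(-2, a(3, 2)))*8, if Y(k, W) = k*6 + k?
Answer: -936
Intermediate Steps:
a(T, O) = -T/(3*(-3 + O)) (a(T, O) = -(T + T)/(6*(O - 3)) = -2*T/(6*(-3 + O)) = -T/(3*(-3 + O)))
Y(k, W) = 7*k (Y(k, W) = 6*k + k = 7*k)
s(u, d) = -4 + 56*u (s(u, d) = -4 + (7*(-4*(-2)))*u = -4 + (7*8)*u = -4 + 56*u)
(A(-1) + s(-2, a(3, 2)))*8 = (-1 + (-4 + 56*(-2)))*8 = (-1 + (-4 - 112))*8 = (-1 - 116)*8 = -117*8 = -936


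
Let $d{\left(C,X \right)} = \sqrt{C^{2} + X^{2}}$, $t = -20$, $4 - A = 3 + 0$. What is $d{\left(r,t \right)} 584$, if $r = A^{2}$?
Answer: $584 \sqrt{401} \approx 11695.0$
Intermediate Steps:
$A = 1$ ($A = 4 - \left(3 + 0\right) = 4 - 3 = 1$)
$r = 1$ ($r = 1^{2} = 1$)
$d{\left(r,t \right)} 584 = \sqrt{1^{2} + \left(-20\right)^{2}} \cdot 584 = \sqrt{1 + 400} \cdot 584 = \sqrt{401} \cdot 584 = 584 \sqrt{401}$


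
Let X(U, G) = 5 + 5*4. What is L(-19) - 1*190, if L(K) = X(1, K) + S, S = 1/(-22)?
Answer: -3631/22 ≈ -165.05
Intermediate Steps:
X(U, G) = 25 (X(U, G) = 5 + 20 = 25)
S = -1/22 ≈ -0.045455
L(K) = 549/22 (L(K) = 25 - 1/22 = 549/22)
L(-19) - 1*190 = 549/22 - 1*190 = 549/22 - 190 = -3631/22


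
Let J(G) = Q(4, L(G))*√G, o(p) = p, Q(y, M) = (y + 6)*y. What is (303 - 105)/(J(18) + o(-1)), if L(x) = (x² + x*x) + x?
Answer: 198/28799 + 23760*√2/28799 ≈ 1.1736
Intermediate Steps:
L(x) = x + 2*x² (L(x) = (x² + x²) + x = 2*x² + x = x + 2*x²)
Q(y, M) = y*(6 + y) (Q(y, M) = (6 + y)*y = y*(6 + y))
J(G) = 40*√G (J(G) = (4*(6 + 4))*√G = (4*10)*√G = 40*√G)
(303 - 105)/(J(18) + o(-1)) = (303 - 105)/(40*√18 - 1) = 198/(40*(3*√2) - 1) = 198/(120*√2 - 1) = 198/(-1 + 120*√2)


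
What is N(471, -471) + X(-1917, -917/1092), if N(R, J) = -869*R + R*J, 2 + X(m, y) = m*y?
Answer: -32735675/52 ≈ -6.2953e+5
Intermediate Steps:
X(m, y) = -2 + m*y
N(R, J) = -869*R + J*R
N(471, -471) + X(-1917, -917/1092) = 471*(-869 - 471) + (-2 - (-1757889)/1092) = 471*(-1340) + (-2 - (-1757889)/1092) = -631140 + (-2 - 1917*(-131/156)) = -631140 + (-2 + 83709/52) = -631140 + 83605/52 = -32735675/52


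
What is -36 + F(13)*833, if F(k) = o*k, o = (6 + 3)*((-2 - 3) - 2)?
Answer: -682263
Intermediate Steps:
o = -63 (o = 9*(-5 - 2) = 9*(-7) = -63)
F(k) = -63*k
-36 + F(13)*833 = -36 - 63*13*833 = -36 - 819*833 = -36 - 682227 = -682263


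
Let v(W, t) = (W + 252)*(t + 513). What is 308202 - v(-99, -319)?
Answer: 278520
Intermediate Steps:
v(W, t) = (252 + W)*(513 + t)
308202 - v(-99, -319) = 308202 - (129276 + 252*(-319) + 513*(-99) - 99*(-319)) = 308202 - (129276 - 80388 - 50787 + 31581) = 308202 - 1*29682 = 308202 - 29682 = 278520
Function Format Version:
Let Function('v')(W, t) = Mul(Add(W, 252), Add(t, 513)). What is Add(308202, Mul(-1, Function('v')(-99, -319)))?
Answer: 278520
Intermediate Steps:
Function('v')(W, t) = Mul(Add(252, W), Add(513, t))
Add(308202, Mul(-1, Function('v')(-99, -319))) = Add(308202, Mul(-1, Add(129276, Mul(252, -319), Mul(513, -99), Mul(-99, -319)))) = Add(308202, Mul(-1, Add(129276, -80388, -50787, 31581))) = Add(308202, Mul(-1, 29682)) = Add(308202, -29682) = 278520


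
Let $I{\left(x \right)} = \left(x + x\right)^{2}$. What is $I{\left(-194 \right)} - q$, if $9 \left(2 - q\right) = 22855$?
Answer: $\frac{1377733}{9} \approx 1.5308 \cdot 10^{5}$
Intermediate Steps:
$I{\left(x \right)} = 4 x^{2}$ ($I{\left(x \right)} = \left(2 x\right)^{2} = 4 x^{2}$)
$q = - \frac{22837}{9}$ ($q = 2 - \frac{22855}{9} = - \frac{22837}{9} \approx -2537.4$)
$I{\left(-194 \right)} - q = 4 \left(-194\right)^{2} - - \frac{22837}{9} = 4 \cdot 37636 + \frac{22837}{9} = 150544 + \frac{22837}{9} = \frac{1377733}{9}$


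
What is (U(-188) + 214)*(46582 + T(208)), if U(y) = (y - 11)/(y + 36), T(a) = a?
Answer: 765648165/76 ≈ 1.0074e+7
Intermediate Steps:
U(y) = (-11 + y)/(36 + y)
(U(-188) + 214)*(46582 + T(208)) = ((-11 - 188)/(36 - 188) + 214)*(46582 + 208) = (-199/(-152) + 214)*46790 = (-1/152*(-199) + 214)*46790 = (199/152 + 214)*46790 = (32727/152)*46790 = 765648165/76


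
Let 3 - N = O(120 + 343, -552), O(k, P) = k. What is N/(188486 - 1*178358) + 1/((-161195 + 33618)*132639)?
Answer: -648664619459/14281902733332 ≈ -0.045419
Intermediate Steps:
N = -460 (N = 3 - (120 + 343) = 3 - 1*463 = 3 - 463 = -460)
N/(188486 - 1*178358) + 1/((-161195 + 33618)*132639) = -460/(188486 - 1*178358) + 1/((-161195 + 33618)*132639) = -460/(188486 - 178358) + (1/132639)/(-127577) = -460/10128 - 1/127577*1/132639 = -460*1/10128 - 1/16921685703 = -115/2532 - 1/16921685703 = -648664619459/14281902733332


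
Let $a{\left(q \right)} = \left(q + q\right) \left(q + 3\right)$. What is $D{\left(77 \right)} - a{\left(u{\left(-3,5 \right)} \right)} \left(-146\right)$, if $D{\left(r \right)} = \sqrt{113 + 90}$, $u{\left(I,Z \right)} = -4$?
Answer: $1168 + \sqrt{203} \approx 1182.2$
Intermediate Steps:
$D{\left(r \right)} = \sqrt{203}$
$a{\left(q \right)} = 2 q \left(3 + q\right)$
$D{\left(77 \right)} - a{\left(u{\left(-3,5 \right)} \right)} \left(-146\right) = \sqrt{203} - 2 \left(-4\right) \left(3 - 4\right) \left(-146\right) = \sqrt{203} - 2 \left(-4\right) \left(-1\right) \left(-146\right) = \sqrt{203} - 8 \left(-146\right) = \sqrt{203} - -1168 = \sqrt{203} + 1168 = 1168 + \sqrt{203}$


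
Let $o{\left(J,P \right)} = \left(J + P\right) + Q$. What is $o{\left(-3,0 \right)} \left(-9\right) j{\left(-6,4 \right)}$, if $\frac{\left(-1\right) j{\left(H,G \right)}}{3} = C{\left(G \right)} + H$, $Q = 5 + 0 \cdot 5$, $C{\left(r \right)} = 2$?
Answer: $-216$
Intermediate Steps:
$Q = 5$ ($Q = 5 + 0 = 5$)
$j{\left(H,G \right)} = -6 - 3 H$ ($j{\left(H,G \right)} = - 3 \left(2 + H\right) = -6 - 3 H$)
$o{\left(J,P \right)} = 5 + J + P$ ($o{\left(J,P \right)} = \left(J + P\right) + 5 = 5 + J + P$)
$o{\left(-3,0 \right)} \left(-9\right) j{\left(-6,4 \right)} = \left(5 - 3 + 0\right) \left(-9\right) \left(-6 - -18\right) = 2 \left(-9\right) \left(-6 + 18\right) = \left(-18\right) 12 = -216$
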